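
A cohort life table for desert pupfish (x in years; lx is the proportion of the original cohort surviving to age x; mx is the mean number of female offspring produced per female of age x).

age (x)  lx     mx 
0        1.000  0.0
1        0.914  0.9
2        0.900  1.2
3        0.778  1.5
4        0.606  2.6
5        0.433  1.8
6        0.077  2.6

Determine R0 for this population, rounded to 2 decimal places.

5.62

lx·mx by age: 0, 0.8226, 1.08, 1.167, 1.5756, 0.7794, 0.2002
R0 = Σ lx·mx = 5.6248 → 5.62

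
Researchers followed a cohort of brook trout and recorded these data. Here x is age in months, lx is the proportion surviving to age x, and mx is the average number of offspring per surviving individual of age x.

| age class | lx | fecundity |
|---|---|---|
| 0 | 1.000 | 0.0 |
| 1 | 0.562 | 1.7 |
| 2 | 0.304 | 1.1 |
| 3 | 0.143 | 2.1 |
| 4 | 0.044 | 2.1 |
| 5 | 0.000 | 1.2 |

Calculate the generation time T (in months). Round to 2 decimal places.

lx·mx: 0, 0.9554, 0.3344, 0.3003, 0.0924, 0 → R0 = 1.6825
x·lx·mx: 0, 0.9554, 0.6688, 0.9009, 0.3696, 0 → Σ = 2.8947
T = 2.8947 / 1.6825 = 1.720475… → 1.72

1.72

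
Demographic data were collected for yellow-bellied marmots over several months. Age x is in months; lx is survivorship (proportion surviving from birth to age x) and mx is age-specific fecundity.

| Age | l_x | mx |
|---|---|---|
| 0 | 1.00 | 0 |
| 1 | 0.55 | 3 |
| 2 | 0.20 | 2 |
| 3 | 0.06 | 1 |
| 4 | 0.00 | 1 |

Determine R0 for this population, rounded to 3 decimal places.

2.110

lx·mx by age: 0, 1.65, 0.4, 0.06, 0
R0 = Σ lx·mx = 2.11 → 2.110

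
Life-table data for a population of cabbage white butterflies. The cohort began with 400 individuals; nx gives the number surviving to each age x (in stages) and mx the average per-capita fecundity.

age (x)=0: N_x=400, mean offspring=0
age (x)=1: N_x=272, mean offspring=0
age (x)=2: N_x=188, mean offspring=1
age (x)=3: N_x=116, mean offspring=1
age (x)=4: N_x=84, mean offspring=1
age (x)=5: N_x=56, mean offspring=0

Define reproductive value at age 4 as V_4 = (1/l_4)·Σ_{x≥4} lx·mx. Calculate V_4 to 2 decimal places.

lx = nx/n0 = nx/400: 1, 0.68, 0.47, 0.29, 0.21, 0.14
lx·mx for x ≥ 4: 0.21, 0 → sum = 0.21
V_4 = 0.21 / l_4 = 0.21 / 0.21 = 1 → 1.00

1.00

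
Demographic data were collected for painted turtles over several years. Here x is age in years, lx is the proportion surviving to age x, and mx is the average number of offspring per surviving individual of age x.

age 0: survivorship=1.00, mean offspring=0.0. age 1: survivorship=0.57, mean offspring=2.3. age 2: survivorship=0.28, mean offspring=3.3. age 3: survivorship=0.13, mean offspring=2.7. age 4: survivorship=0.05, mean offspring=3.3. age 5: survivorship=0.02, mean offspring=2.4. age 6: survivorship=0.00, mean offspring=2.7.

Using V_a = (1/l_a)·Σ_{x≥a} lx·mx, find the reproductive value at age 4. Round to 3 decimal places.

lx·mx for x ≥ 4: 0.165, 0.048, 0 → sum = 0.213
V_4 = 0.213 / l_4 = 0.213 / 0.05 = 4.26 → 4.260

4.260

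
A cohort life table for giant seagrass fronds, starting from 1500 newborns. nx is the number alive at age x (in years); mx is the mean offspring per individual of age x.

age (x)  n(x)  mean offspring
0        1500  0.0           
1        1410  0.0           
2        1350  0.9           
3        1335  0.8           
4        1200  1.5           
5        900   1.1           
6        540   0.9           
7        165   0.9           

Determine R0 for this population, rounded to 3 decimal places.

3.805

lx = nx/n0 = nx/1500: 1, 0.94, 0.9, 0.89, 0.8, 0.6, 0.36, 0.11
lx·mx by age: 0, 0, 0.81, 0.712, 1.2, 0.66, 0.324, 0.099
R0 = Σ lx·mx = 3.805 → 3.805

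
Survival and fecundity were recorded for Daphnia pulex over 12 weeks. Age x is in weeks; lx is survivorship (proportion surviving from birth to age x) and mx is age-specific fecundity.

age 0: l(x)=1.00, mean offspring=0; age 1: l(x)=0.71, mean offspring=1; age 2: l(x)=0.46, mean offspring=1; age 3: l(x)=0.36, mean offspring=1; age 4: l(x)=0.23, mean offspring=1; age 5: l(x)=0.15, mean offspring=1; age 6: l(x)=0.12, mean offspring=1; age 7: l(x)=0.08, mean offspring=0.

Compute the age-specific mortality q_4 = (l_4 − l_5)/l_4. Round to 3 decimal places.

0.348

q_4 = (l_4 − l_5) / l_4 = (0.23 − 0.15) / 0.23
     = 0.08 / 0.23 = 0.347826… → 0.348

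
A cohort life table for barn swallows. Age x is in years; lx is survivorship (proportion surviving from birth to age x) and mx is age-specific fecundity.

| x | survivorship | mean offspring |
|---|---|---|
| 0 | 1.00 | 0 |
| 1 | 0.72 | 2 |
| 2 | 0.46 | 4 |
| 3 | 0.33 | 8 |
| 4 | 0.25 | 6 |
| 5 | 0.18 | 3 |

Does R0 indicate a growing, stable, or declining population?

growing

R0 = Σ lx·mx = 0 + 1.44 + 1.84 + 2.64 + 1.5 + 0.54 = 7.96
R0 > 1, so the population is growing.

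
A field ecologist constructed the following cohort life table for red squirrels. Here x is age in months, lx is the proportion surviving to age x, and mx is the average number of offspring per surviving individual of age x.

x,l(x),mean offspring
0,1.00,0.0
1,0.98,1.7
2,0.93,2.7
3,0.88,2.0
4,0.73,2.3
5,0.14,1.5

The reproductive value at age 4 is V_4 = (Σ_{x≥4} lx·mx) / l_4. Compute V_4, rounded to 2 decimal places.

2.59

lx·mx for x ≥ 4: 1.679, 0.21 → sum = 1.889
V_4 = 1.889 / l_4 = 1.889 / 0.73 = 2.587671… → 2.59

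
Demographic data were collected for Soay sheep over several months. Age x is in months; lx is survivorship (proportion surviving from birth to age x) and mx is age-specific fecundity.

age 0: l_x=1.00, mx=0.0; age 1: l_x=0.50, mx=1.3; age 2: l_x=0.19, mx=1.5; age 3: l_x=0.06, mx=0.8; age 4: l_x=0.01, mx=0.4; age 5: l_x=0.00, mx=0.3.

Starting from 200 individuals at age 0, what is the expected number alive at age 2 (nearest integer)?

Expected survivors = N0 · l_2 = 200 × 0.19 = 38 → 38

38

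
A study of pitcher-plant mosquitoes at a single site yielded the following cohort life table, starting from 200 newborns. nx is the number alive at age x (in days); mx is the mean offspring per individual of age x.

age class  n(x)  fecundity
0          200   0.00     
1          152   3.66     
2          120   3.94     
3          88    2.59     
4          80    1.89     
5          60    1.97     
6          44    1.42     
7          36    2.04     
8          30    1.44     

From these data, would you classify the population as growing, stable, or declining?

growing

lx = nx/n0 = nx/200: 1, 0.76, 0.6, 0.44, 0.4, 0.3, 0.22, 0.18, 0.15
R0 = Σ lx·mx = 0 + 2.7816 + 2.364 + 1.1396 + 0.756 + 0.591 + 0.3124 + 0.3672 + 0.216 = 8.5278
R0 > 1, so the population is growing.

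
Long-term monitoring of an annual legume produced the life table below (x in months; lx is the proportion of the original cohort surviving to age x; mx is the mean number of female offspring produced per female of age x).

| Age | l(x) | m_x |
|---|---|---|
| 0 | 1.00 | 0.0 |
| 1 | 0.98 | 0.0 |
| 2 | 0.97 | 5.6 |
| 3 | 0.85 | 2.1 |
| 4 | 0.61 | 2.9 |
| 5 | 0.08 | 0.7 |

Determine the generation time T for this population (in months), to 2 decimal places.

2.61

lx·mx: 0, 0, 5.432, 1.785, 1.769, 0.056 → R0 = 9.042
x·lx·mx: 0, 0, 10.864, 5.355, 7.076, 0.28 → Σ = 23.575
T = 23.575 / 9.042 = 2.607277… → 2.61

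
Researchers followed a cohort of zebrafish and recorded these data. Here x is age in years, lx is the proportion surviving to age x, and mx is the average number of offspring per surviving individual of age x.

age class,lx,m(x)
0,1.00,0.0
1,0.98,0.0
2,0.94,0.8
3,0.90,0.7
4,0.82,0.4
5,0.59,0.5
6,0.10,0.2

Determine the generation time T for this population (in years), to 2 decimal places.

lx·mx: 0, 0, 0.752, 0.63, 0.328, 0.295, 0.02 → R0 = 2.025
x·lx·mx: 0, 0, 1.504, 1.89, 1.312, 1.475, 0.12 → Σ = 6.301
T = 6.301 / 2.025 = 3.111605… → 3.11

3.11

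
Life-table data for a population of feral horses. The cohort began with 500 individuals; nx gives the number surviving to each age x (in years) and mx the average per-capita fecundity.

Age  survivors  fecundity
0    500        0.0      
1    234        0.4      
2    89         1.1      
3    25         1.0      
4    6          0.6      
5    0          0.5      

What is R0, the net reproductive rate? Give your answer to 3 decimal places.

0.440

lx = nx/n0 = nx/500: 1, 0.468, 0.178, 0.05, 0.012, 0
lx·mx by age: 0, 0.1872, 0.1958, 0.05, 0.0072, 0
R0 = Σ lx·mx = 0.4402 → 0.440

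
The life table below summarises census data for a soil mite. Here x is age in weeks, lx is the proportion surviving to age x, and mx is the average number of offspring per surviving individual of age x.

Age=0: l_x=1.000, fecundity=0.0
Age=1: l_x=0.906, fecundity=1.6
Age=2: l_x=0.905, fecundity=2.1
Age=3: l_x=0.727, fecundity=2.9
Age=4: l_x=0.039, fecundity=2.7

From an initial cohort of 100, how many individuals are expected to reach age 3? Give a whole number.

Expected survivors = N0 · l_3 = 100 × 0.727 = 72.7 → 73

73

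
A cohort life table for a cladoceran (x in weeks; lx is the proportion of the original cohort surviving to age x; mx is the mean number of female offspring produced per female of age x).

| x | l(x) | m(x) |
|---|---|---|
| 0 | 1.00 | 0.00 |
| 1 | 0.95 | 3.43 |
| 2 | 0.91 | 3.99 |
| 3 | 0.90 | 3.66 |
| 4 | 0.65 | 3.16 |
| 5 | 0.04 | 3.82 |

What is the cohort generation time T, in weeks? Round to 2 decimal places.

lx·mx: 0, 3.2585, 3.6309, 3.294, 2.054, 0.1528 → R0 = 12.3902
x·lx·mx: 0, 3.2585, 7.2618, 9.882, 8.216, 0.764 → Σ = 29.3823
T = 29.3823 / 12.3902 = 2.371415… → 2.37

2.37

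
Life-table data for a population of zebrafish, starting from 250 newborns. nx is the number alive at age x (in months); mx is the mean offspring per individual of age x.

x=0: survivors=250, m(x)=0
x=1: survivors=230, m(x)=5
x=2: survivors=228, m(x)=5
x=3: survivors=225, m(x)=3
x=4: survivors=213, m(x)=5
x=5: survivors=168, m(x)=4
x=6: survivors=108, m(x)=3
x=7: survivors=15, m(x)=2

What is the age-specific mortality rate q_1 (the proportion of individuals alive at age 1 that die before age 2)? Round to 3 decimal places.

0.009

lx = nx/n0 = nx/250: 1, 0.92, 0.912, 0.9, 0.852, 0.672, 0.432, 0.06
q_1 = (l_1 − l_2) / l_1 = (0.92 − 0.912) / 0.92
     = 0.008 / 0.92 = 0.008696… → 0.009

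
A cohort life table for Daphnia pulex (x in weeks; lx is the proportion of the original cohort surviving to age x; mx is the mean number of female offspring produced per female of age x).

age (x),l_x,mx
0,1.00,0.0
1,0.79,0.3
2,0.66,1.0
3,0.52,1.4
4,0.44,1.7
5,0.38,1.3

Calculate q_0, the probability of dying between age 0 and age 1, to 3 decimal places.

q_0 = (l_0 − l_1) / l_0 = (1 − 0.79) / 1
     = 0.21 / 1 = 0.21 → 0.210

0.210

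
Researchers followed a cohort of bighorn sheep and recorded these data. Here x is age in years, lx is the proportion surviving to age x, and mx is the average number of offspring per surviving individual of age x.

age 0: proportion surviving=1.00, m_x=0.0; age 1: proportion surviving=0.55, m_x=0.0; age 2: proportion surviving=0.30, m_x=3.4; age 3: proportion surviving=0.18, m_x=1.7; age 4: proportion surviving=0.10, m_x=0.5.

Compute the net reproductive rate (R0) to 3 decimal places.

1.376

lx·mx by age: 0, 0, 1.02, 0.306, 0.05
R0 = Σ lx·mx = 1.376 → 1.376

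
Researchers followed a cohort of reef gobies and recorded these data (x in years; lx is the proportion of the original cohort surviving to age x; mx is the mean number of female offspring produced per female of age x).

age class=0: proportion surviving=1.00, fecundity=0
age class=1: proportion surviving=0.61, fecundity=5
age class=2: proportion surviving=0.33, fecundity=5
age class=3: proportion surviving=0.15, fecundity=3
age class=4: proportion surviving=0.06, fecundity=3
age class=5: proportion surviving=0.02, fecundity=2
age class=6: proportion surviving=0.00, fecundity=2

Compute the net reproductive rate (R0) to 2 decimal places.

5.37

lx·mx by age: 0, 3.05, 1.65, 0.45, 0.18, 0.04, 0
R0 = Σ lx·mx = 5.37 → 5.37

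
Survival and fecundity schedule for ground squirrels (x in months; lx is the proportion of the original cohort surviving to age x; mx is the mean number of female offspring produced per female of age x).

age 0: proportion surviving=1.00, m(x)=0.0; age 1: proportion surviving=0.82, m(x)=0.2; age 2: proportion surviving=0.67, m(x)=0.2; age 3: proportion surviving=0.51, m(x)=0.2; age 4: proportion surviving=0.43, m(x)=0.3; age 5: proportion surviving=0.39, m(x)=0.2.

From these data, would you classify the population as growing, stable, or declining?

R0 = Σ lx·mx = 0 + 0.164 + 0.134 + 0.102 + 0.129 + 0.078 = 0.607
R0 < 1, so the population is declining.

declining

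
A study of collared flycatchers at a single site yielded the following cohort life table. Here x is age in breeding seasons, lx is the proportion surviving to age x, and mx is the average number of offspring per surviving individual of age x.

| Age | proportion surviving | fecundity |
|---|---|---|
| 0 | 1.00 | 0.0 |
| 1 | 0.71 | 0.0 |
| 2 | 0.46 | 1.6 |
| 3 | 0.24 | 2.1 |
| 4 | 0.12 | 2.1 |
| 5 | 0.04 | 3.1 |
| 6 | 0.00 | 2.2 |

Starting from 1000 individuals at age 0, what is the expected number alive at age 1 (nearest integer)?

710

Expected survivors = N0 · l_1 = 1000 × 0.71 = 710 → 710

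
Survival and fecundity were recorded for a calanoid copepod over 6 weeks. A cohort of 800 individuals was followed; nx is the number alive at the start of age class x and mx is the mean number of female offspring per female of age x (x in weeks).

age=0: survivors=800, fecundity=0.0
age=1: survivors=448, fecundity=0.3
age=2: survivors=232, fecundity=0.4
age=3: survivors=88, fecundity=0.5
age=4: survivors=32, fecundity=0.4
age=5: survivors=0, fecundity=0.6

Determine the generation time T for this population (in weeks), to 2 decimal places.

lx = nx/n0 = nx/800: 1, 0.56, 0.29, 0.11, 0.04, 0
lx·mx: 0, 0.168, 0.116, 0.055, 0.016, 0 → R0 = 0.355
x·lx·mx: 0, 0.168, 0.232, 0.165, 0.064, 0 → Σ = 0.629
T = 0.629 / 0.355 = 1.771831… → 1.77

1.77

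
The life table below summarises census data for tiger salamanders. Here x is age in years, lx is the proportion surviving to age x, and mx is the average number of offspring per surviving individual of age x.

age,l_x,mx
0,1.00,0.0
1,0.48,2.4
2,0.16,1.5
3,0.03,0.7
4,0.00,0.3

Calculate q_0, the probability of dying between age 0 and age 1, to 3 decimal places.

q_0 = (l_0 − l_1) / l_0 = (1 − 0.48) / 1
     = 0.52 / 1 = 0.52 → 0.520

0.520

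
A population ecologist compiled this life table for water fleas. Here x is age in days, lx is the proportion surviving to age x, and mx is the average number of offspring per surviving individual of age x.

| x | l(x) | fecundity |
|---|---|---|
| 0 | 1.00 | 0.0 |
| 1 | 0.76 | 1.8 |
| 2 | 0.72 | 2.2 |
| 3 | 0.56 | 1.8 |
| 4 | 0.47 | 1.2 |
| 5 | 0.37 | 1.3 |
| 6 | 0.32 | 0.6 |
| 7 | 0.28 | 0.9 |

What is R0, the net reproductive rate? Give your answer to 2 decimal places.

5.45

lx·mx by age: 0, 1.368, 1.584, 1.008, 0.564, 0.481, 0.192, 0.252
R0 = Σ lx·mx = 5.449 → 5.45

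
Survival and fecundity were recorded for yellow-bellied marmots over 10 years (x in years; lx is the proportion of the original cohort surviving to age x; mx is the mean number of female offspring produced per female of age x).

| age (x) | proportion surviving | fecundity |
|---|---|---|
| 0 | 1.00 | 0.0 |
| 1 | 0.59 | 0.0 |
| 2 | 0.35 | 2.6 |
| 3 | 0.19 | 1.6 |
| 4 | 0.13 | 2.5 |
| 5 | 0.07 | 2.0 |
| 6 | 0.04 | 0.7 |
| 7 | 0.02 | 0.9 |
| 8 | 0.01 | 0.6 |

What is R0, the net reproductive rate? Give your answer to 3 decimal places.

lx·mx by age: 0, 0, 0.91, 0.304, 0.325, 0.14, 0.028, 0.018, 0.006
R0 = Σ lx·mx = 1.731 → 1.731

1.731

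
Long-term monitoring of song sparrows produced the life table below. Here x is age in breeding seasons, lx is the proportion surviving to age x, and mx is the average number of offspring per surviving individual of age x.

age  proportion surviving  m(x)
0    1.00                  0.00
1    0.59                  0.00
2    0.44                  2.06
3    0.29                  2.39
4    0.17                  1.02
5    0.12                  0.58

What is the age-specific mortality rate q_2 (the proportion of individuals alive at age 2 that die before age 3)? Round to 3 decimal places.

0.341

q_2 = (l_2 − l_3) / l_2 = (0.44 − 0.29) / 0.44
     = 0.15 / 0.44 = 0.340909… → 0.341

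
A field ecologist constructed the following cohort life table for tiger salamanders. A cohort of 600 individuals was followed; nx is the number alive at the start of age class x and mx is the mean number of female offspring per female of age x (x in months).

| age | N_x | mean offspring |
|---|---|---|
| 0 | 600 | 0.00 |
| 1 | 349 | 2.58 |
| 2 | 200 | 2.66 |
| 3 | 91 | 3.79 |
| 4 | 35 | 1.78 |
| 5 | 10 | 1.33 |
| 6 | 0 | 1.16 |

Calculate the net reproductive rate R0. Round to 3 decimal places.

lx = nx/n0 = nx/600: 1, 0.58167…, 0.33333…, 0.15167…, 0.05833…, 0.01667…, 0
lx·mx by age: 0, 1.5007…, 0.886667…, 0.574817…, 0.103833…, 0.022167…, 0
R0 = Σ lx·mx = 3.088183… → 3.088

3.088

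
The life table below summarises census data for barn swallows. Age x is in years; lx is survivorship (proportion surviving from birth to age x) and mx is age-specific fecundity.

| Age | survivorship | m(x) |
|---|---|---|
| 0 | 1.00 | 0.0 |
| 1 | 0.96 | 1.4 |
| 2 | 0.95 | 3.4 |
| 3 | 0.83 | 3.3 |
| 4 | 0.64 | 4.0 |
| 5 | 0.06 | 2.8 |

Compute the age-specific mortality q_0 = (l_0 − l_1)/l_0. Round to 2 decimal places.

0.04

q_0 = (l_0 − l_1) / l_0 = (1 − 0.96) / 1
     = 0.04 / 1 = 0.04 → 0.04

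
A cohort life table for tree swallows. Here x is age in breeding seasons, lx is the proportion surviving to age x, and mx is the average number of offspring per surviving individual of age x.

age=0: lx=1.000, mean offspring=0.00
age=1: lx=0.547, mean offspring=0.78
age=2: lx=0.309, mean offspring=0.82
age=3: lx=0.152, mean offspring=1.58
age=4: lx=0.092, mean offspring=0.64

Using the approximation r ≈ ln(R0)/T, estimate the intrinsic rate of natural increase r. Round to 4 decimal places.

R0 = Σ lx·mx = 0 + 0.42666 + 0.25338 + 0.24016 + 0.05888 = 0.97908
Σ x·lx·mx = 1.88942; T = 1.88942/0.97908 = 1.92979…
r ≈ ln(R0)/T = ln(0.97908)/1.92979… = -0.010956… → -0.0110

-0.0110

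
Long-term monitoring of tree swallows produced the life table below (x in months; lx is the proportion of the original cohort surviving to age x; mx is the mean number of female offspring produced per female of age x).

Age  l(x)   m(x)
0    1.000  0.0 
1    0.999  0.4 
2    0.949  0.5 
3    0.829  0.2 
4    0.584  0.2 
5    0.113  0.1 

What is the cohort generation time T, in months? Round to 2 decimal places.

2.03

lx·mx: 0, 0.3996, 0.4745, 0.1658, 0.1168, 0.0113 → R0 = 1.168
x·lx·mx: 0, 0.3996, 0.949, 0.4974, 0.4672, 0.0565 → Σ = 2.3697
T = 2.3697 / 1.168 = 2.028853… → 2.03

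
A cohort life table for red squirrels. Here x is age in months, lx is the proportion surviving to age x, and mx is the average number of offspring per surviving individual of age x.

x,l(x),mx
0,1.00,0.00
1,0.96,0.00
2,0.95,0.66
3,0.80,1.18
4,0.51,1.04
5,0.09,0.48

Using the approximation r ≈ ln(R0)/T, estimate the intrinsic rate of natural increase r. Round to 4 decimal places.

0.2547

R0 = Σ lx·mx = 0 + 0 + 0.627 + 0.944 + 0.5304 + 0.0432 = 2.1446
Σ x·lx·mx = 6.4236; T = 6.4236/2.1446 = 2.99524…
r ≈ ln(R0)/T = ln(2.1446)/2.99524… = 0.254722… → 0.2547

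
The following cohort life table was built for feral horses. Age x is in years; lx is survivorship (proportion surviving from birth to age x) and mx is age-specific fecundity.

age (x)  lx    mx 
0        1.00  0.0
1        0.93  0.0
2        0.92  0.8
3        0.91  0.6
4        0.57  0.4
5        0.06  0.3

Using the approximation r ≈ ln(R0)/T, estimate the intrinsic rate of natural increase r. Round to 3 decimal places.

0.158

R0 = Σ lx·mx = 0 + 0 + 0.736 + 0.546 + 0.228 + 0.018 = 1.528
Σ x·lx·mx = 4.112; T = 4.112/1.528 = 2.6911…
r ≈ ln(R0)/T = ln(1.528)/2.6911… = 0.15754… → 0.158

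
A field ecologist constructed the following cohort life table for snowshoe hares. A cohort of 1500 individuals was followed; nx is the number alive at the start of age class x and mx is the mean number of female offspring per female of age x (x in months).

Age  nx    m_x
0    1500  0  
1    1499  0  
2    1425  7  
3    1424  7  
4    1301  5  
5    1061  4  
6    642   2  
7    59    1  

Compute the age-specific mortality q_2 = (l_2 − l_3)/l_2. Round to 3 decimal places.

lx = nx/n0 = nx/1500: 1, 0.99933…, 0.95, 0.94933…, 0.86733…, 0.70733…, 0.428, 0.03933…
q_2 = (l_2 − l_3) / l_2 = (0.95 − 0.949333…) / 0.95
     = 0.000667… / 0.95 = 0.000702… → 0.001

0.001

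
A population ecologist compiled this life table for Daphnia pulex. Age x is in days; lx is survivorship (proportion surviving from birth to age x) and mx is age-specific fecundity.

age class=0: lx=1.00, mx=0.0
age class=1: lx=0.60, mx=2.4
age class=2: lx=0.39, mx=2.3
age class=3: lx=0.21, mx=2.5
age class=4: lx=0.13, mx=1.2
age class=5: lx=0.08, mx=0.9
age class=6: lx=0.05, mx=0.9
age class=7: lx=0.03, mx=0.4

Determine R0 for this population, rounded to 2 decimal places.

3.15

lx·mx by age: 0, 1.44, 0.897, 0.525, 0.156, 0.072, 0.045, 0.012
R0 = Σ lx·mx = 3.147 → 3.15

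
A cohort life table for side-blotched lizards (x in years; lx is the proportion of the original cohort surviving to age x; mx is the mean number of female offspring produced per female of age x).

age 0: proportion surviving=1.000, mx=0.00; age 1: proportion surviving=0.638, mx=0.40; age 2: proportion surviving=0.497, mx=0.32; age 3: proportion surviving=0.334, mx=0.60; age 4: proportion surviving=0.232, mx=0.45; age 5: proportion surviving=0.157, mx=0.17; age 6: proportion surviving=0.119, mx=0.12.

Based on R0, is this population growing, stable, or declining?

R0 = Σ lx·mx = 0 + 0.2552 + 0.15904 + 0.2004 + 0.1044 + 0.02669 + 0.01428 = 0.76001
R0 < 1, so the population is declining.

declining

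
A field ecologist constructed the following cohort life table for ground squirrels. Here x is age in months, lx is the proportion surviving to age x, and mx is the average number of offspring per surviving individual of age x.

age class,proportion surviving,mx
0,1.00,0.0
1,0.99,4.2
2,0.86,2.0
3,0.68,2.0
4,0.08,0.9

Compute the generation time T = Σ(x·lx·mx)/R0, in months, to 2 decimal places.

1.64

lx·mx: 0, 4.158, 1.72, 1.36, 0.072 → R0 = 7.31
x·lx·mx: 0, 4.158, 3.44, 4.08, 0.288 → Σ = 11.966
T = 11.966 / 7.31 = 1.636936… → 1.64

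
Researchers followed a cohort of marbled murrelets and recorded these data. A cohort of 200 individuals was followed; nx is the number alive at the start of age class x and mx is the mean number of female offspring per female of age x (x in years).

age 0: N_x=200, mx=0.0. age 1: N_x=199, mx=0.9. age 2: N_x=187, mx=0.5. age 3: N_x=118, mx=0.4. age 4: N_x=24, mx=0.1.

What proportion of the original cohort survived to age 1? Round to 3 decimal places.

l_1 = n_1/n_0 = 199/200 = 0.995 → 0.995

0.995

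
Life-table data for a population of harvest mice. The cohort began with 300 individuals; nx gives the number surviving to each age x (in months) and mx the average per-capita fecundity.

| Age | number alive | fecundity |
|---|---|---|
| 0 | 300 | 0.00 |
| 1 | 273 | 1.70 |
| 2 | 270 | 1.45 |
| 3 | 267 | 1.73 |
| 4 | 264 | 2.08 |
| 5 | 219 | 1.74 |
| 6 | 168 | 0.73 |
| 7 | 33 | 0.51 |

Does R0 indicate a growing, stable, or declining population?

growing

lx = nx/n0 = nx/300: 1, 0.91, 0.9, 0.89, 0.88, 0.73, 0.56, 0.11
R0 = Σ lx·mx = 0 + 1.547 + 1.305 + 1.5397 + 1.8304 + 1.2702 + 0.4088 + 0.0561 = 7.9572
R0 > 1, so the population is growing.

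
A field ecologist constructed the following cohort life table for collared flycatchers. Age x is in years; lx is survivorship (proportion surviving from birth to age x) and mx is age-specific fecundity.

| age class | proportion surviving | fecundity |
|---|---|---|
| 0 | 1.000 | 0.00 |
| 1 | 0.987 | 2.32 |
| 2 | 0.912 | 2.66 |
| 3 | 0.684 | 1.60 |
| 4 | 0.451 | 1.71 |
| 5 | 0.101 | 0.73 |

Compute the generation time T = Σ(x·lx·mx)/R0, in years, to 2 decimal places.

lx·mx: 0, 2.28984, 2.42592, 1.0944, 0.77121, 0.07373 → R0 = 6.6551
x·lx·mx: 0, 2.28984, 4.85184, 3.2832, 3.08484, 0.36865 → Σ = 13.87837
T = 13.87837 / 6.6551 = 2.085374… → 2.09

2.09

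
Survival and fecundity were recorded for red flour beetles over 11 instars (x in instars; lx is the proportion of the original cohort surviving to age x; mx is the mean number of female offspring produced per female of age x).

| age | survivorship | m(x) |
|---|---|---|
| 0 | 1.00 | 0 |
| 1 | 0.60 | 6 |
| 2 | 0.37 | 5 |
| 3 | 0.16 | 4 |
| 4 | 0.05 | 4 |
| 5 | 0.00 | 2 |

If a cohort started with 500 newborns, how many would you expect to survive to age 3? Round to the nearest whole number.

80

Expected survivors = N0 · l_3 = 500 × 0.16 = 80 → 80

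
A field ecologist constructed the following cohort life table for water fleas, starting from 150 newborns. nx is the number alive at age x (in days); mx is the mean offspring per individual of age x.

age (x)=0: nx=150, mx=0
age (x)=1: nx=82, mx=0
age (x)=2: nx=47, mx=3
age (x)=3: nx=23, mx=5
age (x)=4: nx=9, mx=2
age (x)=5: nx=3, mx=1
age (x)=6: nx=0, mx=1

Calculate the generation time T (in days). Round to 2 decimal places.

lx = nx/n0 = nx/150: 1, 0.54667…, 0.31333…, 0.15333…, 0.06, 0.02, 0
lx·mx: 0, 0, 0.94…, 0.766667…, 0.12, 0.02, 0 → R0 = 1.846667…
x·lx·mx: 0, 0, 1.88…, 2.3…, 0.48, 0.1, 0 → Σ = 4.76…
T = 4.76… / 1.846667… = 2.577617… → 2.58

2.58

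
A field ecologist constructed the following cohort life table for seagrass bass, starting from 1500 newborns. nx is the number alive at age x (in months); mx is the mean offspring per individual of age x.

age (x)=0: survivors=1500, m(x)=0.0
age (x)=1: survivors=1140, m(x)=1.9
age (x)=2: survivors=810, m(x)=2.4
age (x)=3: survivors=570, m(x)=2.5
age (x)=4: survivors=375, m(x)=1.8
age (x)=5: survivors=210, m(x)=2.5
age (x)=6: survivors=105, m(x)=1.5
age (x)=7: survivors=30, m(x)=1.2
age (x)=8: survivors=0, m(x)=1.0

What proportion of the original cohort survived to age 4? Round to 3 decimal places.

l_4 = n_4/n_0 = 375/1500 = 0.25 → 0.250

0.250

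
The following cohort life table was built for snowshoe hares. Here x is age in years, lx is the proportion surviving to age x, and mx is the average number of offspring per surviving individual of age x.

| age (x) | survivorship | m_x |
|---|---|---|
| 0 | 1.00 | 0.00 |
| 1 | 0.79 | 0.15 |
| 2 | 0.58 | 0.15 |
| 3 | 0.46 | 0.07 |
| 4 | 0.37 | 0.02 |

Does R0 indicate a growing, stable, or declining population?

R0 = Σ lx·mx = 0 + 0.1185 + 0.087 + 0.0322 + 0.0074 = 0.2451
R0 < 1, so the population is declining.

declining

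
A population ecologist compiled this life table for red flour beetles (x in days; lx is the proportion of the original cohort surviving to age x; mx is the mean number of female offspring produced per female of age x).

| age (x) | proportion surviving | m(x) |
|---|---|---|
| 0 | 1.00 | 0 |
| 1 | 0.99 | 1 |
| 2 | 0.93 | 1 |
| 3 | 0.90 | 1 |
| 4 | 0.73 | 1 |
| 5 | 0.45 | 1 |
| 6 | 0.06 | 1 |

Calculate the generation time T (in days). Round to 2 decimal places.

lx·mx: 0, 0.99, 0.93, 0.9, 0.73, 0.45, 0.06 → R0 = 4.06
x·lx·mx: 0, 0.99, 1.86, 2.7, 2.92, 2.25, 0.36 → Σ = 11.08
T = 11.08 / 4.06 = 2.729064… → 2.73

2.73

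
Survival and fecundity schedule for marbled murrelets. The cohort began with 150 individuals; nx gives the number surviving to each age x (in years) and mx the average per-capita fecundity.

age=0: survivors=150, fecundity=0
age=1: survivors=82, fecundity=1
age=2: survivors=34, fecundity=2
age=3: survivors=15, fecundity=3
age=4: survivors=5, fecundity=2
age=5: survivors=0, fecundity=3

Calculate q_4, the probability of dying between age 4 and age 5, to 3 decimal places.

lx = nx/n0 = nx/150: 1, 0.54667…, 0.22667…, 0.1, 0.03333…, 0
q_4 = (l_4 − l_5) / l_4 = (0.033333… − 0) / 0.033333…
     = 0.033333… / 0.033333… = 1 → 1.000

1.000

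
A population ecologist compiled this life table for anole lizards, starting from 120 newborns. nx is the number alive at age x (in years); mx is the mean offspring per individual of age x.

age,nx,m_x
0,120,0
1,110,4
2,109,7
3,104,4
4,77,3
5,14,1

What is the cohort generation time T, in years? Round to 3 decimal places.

2.258

lx = nx/n0 = nx/120: 1, 0.91667…, 0.90833…, 0.86667…, 0.64167…, 0.11667…
lx·mx: 0, 3.666667…, 6.358333…, 3.466667…, 1.925…, 0.116667… → R0 = 15.533333…
x·lx·mx: 0, 3.666667…, 12.716667…, 10.4…, 7.7…, 0.583333… → Σ = 35.066667…
T = 35.066667… / 15.533333… = 2.257511… → 2.258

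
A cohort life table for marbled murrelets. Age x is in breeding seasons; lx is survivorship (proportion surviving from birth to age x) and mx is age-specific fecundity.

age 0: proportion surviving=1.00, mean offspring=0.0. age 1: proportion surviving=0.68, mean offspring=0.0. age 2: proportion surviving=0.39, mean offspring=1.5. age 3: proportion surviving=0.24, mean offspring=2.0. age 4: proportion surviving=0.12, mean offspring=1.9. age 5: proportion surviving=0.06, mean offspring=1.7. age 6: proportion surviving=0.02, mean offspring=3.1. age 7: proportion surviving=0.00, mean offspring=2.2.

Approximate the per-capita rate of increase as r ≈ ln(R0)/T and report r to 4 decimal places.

0.1245

R0 = Σ lx·mx = 0 + 0 + 0.585 + 0.48 + 0.228 + 0.102 + 0.062 + 0 = 1.457
Σ x·lx·mx = 4.404; T = 4.404/1.457 = 3.02265…
r ≈ ln(R0)/T = ln(1.457)/3.02265… = 0.12452… → 0.1245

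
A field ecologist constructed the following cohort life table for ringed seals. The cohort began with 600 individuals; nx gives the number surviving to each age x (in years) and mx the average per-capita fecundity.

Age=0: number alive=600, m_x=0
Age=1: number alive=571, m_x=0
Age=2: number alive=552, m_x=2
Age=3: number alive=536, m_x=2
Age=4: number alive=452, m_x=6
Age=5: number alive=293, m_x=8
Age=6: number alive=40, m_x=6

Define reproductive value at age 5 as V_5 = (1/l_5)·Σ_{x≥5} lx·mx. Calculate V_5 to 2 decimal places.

lx = nx/n0 = nx/600: 1, 0.95167…, 0.92, 0.89333…, 0.75333…, 0.48833…, 0.06667…
lx·mx for x ≥ 5: 3.906667…, 0.4… → sum = 4.306667…
V_5 = 4.306667… / l_5 = 4.306667… / 0.488333… = 8.819113… → 8.82

8.82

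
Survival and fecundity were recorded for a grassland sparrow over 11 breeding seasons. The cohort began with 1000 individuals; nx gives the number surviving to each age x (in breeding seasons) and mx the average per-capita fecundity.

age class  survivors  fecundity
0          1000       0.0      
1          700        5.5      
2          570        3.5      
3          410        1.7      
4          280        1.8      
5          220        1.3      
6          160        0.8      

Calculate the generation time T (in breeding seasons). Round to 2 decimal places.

lx = nx/n0 = nx/1000: 1, 0.7, 0.57, 0.41, 0.28, 0.22, 0.16
lx·mx: 0, 3.85, 1.995, 0.697, 0.504, 0.286, 0.128 → R0 = 7.46
x·lx·mx: 0, 3.85, 3.99, 2.091, 2.016, 1.43, 0.768 → Σ = 14.145
T = 14.145 / 7.46 = 1.896113… → 1.90

1.90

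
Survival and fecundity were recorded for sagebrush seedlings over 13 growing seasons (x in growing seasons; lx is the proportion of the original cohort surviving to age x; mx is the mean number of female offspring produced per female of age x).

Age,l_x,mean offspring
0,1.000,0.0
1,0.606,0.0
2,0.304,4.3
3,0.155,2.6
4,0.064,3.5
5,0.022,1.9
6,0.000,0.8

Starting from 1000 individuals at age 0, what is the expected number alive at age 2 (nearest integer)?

Expected survivors = N0 · l_2 = 1000 × 0.304 = 304 → 304

304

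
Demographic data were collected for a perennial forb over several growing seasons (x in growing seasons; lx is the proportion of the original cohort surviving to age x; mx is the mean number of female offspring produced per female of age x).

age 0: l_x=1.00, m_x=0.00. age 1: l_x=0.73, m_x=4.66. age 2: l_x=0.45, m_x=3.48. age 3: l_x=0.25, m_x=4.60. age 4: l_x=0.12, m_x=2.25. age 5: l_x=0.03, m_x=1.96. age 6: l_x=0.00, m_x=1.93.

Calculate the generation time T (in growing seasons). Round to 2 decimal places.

lx·mx: 0, 3.4018, 1.566, 1.15, 0.27, 0.0588, 0 → R0 = 6.4466
x·lx·mx: 0, 3.4018, 3.132, 3.45, 1.08, 0.294, 0 → Σ = 11.3578
T = 11.3578 / 6.4466 = 1.761828… → 1.76

1.76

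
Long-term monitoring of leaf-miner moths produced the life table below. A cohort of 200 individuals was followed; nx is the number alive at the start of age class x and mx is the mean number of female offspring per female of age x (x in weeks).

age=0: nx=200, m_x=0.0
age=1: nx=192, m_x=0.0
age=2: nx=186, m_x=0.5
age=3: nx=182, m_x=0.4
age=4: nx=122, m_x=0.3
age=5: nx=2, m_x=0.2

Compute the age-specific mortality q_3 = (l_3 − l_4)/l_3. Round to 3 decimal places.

0.330

lx = nx/n0 = nx/200: 1, 0.96, 0.93, 0.91, 0.61, 0.01
q_3 = (l_3 − l_4) / l_3 = (0.91 − 0.61) / 0.91
     = 0.3 / 0.91 = 0.32967… → 0.330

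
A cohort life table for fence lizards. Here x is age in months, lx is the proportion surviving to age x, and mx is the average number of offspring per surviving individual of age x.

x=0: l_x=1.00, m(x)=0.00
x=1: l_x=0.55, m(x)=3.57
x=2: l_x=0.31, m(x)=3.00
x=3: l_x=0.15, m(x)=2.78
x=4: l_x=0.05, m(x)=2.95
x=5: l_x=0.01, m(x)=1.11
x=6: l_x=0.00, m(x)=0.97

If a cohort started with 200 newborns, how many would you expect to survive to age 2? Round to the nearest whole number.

Expected survivors = N0 · l_2 = 200 × 0.31 = 62 → 62

62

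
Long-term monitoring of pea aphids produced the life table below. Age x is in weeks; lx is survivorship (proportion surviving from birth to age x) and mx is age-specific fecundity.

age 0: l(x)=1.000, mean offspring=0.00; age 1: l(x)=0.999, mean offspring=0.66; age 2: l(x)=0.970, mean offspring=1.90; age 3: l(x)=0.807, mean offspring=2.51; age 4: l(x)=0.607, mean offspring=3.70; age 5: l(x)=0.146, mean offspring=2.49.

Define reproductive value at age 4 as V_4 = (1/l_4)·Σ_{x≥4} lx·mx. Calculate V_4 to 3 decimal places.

lx·mx for x ≥ 4: 2.2459, 0.36354 → sum = 2.60944
V_4 = 2.60944 / l_4 = 2.60944 / 0.607 = 4.298913… → 4.299

4.299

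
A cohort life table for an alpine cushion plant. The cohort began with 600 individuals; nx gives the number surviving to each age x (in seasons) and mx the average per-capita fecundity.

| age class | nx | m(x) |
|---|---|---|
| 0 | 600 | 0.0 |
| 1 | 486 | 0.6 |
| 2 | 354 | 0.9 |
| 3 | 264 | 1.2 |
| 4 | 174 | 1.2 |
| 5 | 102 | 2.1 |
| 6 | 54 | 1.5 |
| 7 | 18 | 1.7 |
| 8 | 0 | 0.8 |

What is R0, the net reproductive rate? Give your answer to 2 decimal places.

lx = nx/n0 = nx/600: 1, 0.81, 0.59, 0.44, 0.29, 0.17, 0.09, 0.03, 0
lx·mx by age: 0, 0.486, 0.531, 0.528, 0.348, 0.357, 0.135, 0.051, 0
R0 = Σ lx·mx = 2.436 → 2.44

2.44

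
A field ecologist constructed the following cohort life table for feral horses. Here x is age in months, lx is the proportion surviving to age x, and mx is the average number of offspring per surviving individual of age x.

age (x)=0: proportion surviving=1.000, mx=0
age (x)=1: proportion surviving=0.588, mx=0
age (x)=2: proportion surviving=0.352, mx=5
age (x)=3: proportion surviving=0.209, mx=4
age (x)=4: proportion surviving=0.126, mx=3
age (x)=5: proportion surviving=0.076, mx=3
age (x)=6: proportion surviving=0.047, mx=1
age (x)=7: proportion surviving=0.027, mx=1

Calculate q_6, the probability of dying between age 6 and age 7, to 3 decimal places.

0.426

q_6 = (l_6 − l_7) / l_6 = (0.047 − 0.027) / 0.047
     = 0.02 / 0.047 = 0.425532… → 0.426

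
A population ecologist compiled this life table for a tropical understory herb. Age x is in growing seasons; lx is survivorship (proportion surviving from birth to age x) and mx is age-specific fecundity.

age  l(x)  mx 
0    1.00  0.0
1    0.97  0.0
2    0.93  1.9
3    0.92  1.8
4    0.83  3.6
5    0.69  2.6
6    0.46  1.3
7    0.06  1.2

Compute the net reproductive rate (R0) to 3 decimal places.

lx·mx by age: 0, 0, 1.767, 1.656, 2.988, 1.794, 0.598, 0.072
R0 = Σ lx·mx = 8.875 → 8.875

8.875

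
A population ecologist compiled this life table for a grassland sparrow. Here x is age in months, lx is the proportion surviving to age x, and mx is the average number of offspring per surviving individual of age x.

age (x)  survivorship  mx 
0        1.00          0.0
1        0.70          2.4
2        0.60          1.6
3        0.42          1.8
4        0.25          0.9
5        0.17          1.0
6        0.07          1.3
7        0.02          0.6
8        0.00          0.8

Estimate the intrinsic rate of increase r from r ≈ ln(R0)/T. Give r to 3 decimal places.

0.642

R0 = Σ lx·mx = 0 + 1.68 + 0.96 + 0.756 + 0.225 + 0.17 + 0.091 + 0.012 + 0 = 3.894
Σ x·lx·mx = 8.248; T = 8.248/3.894 = 2.11813…
r ≈ ln(R0)/T = ln(3.894)/2.11813… = 0.64181… → 0.642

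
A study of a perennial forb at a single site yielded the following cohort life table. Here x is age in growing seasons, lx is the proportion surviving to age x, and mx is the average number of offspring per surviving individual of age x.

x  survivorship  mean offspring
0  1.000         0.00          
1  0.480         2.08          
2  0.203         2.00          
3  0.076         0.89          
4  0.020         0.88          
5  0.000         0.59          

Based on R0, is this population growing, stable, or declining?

growing

R0 = Σ lx·mx = 0 + 0.9984 + 0.406 + 0.06764 + 0.0176 + 0 = 1.48964
R0 > 1, so the population is growing.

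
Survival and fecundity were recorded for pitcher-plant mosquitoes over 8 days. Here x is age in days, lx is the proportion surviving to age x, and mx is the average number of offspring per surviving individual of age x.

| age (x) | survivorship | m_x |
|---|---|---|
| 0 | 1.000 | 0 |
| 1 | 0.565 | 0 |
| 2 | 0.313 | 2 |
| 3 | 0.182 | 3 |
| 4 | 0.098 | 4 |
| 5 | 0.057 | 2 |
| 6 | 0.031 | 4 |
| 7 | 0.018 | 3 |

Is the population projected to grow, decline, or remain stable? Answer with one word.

growing

R0 = Σ lx·mx = 0 + 0 + 0.626 + 0.546 + 0.392 + 0.114 + 0.124 + 0.054 = 1.856
R0 > 1, so the population is growing.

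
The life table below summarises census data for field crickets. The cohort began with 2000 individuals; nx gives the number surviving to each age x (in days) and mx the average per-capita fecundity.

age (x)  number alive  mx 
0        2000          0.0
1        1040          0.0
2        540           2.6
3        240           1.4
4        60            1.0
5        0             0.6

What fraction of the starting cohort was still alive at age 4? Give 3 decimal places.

l_4 = n_4/n_0 = 60/2000 = 0.03 → 0.030

0.030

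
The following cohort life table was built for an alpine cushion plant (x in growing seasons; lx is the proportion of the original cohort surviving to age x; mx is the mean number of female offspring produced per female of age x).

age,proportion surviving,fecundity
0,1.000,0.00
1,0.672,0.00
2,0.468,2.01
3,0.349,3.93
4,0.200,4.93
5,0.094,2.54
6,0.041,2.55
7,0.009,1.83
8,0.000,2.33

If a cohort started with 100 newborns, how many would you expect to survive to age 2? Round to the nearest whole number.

47

Expected survivors = N0 · l_2 = 100 × 0.468 = 46.8 → 47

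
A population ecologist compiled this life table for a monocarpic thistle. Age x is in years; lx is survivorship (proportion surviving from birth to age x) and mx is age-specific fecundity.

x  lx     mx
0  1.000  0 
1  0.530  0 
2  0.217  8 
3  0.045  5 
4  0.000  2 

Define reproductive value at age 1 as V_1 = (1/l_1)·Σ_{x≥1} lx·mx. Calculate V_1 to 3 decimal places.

lx·mx for x ≥ 1: 0, 1.736, 0.225, 0 → sum = 1.961
V_1 = 1.961 / l_1 = 1.961 / 0.53 = 3.7 → 3.700

3.700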